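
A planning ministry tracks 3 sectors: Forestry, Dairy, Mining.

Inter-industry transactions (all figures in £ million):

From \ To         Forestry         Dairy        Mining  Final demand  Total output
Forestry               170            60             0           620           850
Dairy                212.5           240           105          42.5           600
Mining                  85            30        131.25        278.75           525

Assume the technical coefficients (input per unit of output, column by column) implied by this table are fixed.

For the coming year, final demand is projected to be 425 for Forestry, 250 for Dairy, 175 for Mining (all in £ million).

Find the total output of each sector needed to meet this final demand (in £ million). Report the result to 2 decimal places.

Technical coefficients a_ij = z_ij / X_j:
  a_FF = 170/850 = 0.20, a_DF = 212.5/850 = 0.25, a_MF = 85/850 = 0.10
  a_FD = 60/600 = 0.10, a_DD = 240/600 = 0.40, a_MD = 30/600 = 0.05
  a_FM = 0/525 = 0.00, a_DM = 105/525 = 0.20, a_MM = 131.25/525 = 0.25
I − A =
  [   0.80    -0.10     0.00]
  [  -0.25     0.60    -0.20]
  [  -0.10    -0.05     0.75]
Cofactors of I−A, C_ij = (−1)^(i+j)·(minor ij) (rows/columns in the sector order above):
  C_11 = (0.60)(0.75) − (-0.20)(-0.05) = 0.4400
  C_12 = −[(-0.25)(0.75) − (-0.20)(-0.10)] = 0.2075
  C_13 = (-0.25)(-0.05) − (0.60)(-0.10) = 0.0725
  C_21 = −[(-0.10)(0.75) − (0.00)(-0.05)] = 0.0750
  C_22 = (0.80)(0.75) − (0.00)(-0.10) = 0.6000
  C_23 = −[(0.80)(-0.05) − (-0.10)(-0.10)] = 0.0500
  C_31 = (-0.10)(-0.20) − (0.00)(0.60) = 0.0200
  C_32 = −[(0.80)(-0.20) − (0.00)(-0.25)] = 0.1600
  C_33 = (0.80)(0.60) − (-0.10)(-0.25) = 0.4550
det(I−A) = Σ_j (I−A)_1j·C_1j = (0.80)(0.4400) + (-0.10)(0.2075) + (0.00)(0.0725) = 0.33125
adj(I−A) = Cᵀ =
  [ 0.4400   0.0750   0.0200]
  [ 0.2075   0.6000   0.1600]
  [ 0.0725   0.0500   0.4550]
(I − A)⁻¹ = adj(I−A) / det(I−A) ≈
  [   1.3283     0.2264     0.0604]
  [   0.6264     1.8113     0.4830]
  [   0.2189     0.1509     1.3736]
x = (I − A)⁻¹ d = adj(I−A)·d / det(I−A), with det(I−A) = 0.33125:
  x_F = (0.4400·425 + 0.0750·250 + 0.0200·175) / 0.33125 = 209.25 / 0.33125 ≈ 631.70
  x_D = (0.2075·425 + 0.6000·250 + 0.1600·175) / 0.33125 = 266.1875 / 0.33125 ≈ 803.58
  x_M = (0.0725·425 + 0.0500·250 + 0.4550·175) / 0.33125 = 122.9375 / 0.33125 ≈ 371.13

x_F = 631.70, x_D = 803.58, x_M = 371.13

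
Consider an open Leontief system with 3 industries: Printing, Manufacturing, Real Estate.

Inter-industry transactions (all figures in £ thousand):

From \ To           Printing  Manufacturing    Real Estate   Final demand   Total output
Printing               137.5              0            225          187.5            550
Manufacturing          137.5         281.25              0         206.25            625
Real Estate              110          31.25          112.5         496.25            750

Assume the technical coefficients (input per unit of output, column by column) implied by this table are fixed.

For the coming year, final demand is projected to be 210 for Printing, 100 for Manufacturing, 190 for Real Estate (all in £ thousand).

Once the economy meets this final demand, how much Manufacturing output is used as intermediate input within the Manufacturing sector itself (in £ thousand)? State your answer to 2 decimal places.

z_MM = 167.20

Technical coefficients a_ij = z_ij / X_j:
  a_PP = 137.5/550 = 0.25, a_MP = 137.5/550 = 0.25, a_RP = 110/550 = 0.20
  a_PM = 0/625 = 0.00, a_MM = 281.25/625 = 0.45, a_RM = 31.25/625 = 0.05
  a_PR = 225/750 = 0.30, a_MR = 0/750 = 0.00, a_RR = 112.5/750 = 0.15
I − A =
  [   0.75     0.00    -0.30]
  [  -0.25     0.55     0.00]
  [  -0.20    -0.05     0.85]
Cofactors of I−A, C_ij = (−1)^(i+j)·(minor ij) (rows/columns in the sector order above):
  C_11 = (0.55)(0.85) − (0.00)(-0.05) = 0.4675
  C_12 = −[(-0.25)(0.85) − (0.00)(-0.20)] = 0.2125
  C_13 = (-0.25)(-0.05) − (0.55)(-0.20) = 0.1225
  C_21 = −[(0.00)(0.85) − (-0.30)(-0.05)] = 0.0150
  C_22 = (0.75)(0.85) − (-0.30)(-0.20) = 0.5775
  C_23 = −[(0.75)(-0.05) − (0.00)(-0.20)] = 0.0375
  C_31 = (0.00)(0.00) − (-0.30)(0.55) = 0.1650
  C_32 = −[(0.75)(0.00) − (-0.30)(-0.25)] = 0.0750
  C_33 = (0.75)(0.55) − (0.00)(-0.25) = 0.4125
det(I−A) = Σ_j (I−A)_1j·C_1j = (0.75)(0.4675) + (0.00)(0.2125) + (-0.30)(0.1225) = 0.313875
adj(I−A) = Cᵀ =
  [ 0.4675   0.0150   0.1650]
  [ 0.2125   0.5775   0.0750]
  [ 0.1225   0.0375   0.4125]
(I − A)⁻¹ = adj(I−A) / det(I−A) ≈
  [   1.4894     0.0478     0.5257]
  [   0.6770     1.8399     0.2389]
  [   0.3903     0.1195     1.3142]
First solve x = (I − A)⁻¹ d = adj(I−A)·d / det(I−A); in particular x_M = (0.2125·210 + 0.5775·100 + 0.0750·190) / 0.313875 = 116.625 / 0.313875 ≈ 371.5651.
Intermediate flow from M to M: z_MM = a_MM · x_M = 0.45 × 116.625 / 0.313875 = 52.48125 / 0.313875 ≈ 167.20.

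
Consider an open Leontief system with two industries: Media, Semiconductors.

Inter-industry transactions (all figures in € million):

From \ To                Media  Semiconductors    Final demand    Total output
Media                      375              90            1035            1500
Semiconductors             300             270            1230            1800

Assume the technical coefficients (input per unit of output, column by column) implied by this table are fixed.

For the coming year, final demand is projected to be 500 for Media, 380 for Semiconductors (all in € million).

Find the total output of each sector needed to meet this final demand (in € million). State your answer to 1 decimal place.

Technical coefficients a_ij = z_ij / X_j:
  a_11 = 375/1500 = 0.25, a_21 = 300/1500 = 0.20
  a_12 = 90/1800 = 0.05, a_22 = 270/1800 = 0.15
I − A =
  [   0.75    -0.05]
  [  -0.20     0.85]
det(I−A) = (0.75)(0.85) − (-0.05)(-0.20) = 0.6275
adj(I−A) = [[0.85, 0.05], [0.20, 0.75]]
(I − A)⁻¹ = adj(I−A) / det(I−A) ≈
  [   1.3546     0.0797]
  [   0.3187     1.1952]
x = (I − A)⁻¹ d = adj(I−A)·d / det(I−A), with det(I−A) = 0.6275:
  x_1 = (0.85·500 + 0.05·380) / 0.6275 = 444.00 / 0.6275 ≈ 707.6
  x_2 = (0.20·500 + 0.75·380) / 0.6275 = 385.00 / 0.6275 ≈ 613.5

x_1 = 707.6, x_2 = 613.5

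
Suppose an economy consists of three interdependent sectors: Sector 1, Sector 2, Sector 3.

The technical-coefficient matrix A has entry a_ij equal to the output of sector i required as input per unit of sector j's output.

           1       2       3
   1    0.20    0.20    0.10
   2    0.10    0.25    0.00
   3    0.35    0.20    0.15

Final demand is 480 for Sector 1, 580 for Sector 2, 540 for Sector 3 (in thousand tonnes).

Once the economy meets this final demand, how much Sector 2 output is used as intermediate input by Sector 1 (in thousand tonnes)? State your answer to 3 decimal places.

z_21 = 98.268

I − A =
  [   0.80    -0.20    -0.10]
  [  -0.10     0.75     0.00]
  [  -0.35    -0.20     0.85]
Cofactors of I−A, C_ij = (−1)^(i+j)·(minor ij) (rows/columns in the sector order above):
  C_11 = (0.75)(0.85) − (0.00)(-0.20) = 0.6375
  C_12 = −[(-0.10)(0.85) − (0.00)(-0.35)] = 0.0850
  C_13 = (-0.10)(-0.20) − (0.75)(-0.35) = 0.2825
  C_21 = −[(-0.20)(0.85) − (-0.10)(-0.20)] = 0.1900
  C_22 = (0.80)(0.85) − (-0.10)(-0.35) = 0.6450
  C_23 = −[(0.80)(-0.20) − (-0.20)(-0.35)] = 0.2300
  C_31 = (-0.20)(0.00) − (-0.10)(0.75) = 0.0750
  C_32 = −[(0.80)(0.00) − (-0.10)(-0.10)] = 0.0100
  C_33 = (0.80)(0.75) − (-0.20)(-0.10) = 0.5800
det(I−A) = Σ_j (I−A)_1j·C_1j = (0.80)(0.6375) + (-0.20)(0.0850) + (-0.10)(0.2825) = 0.46475
adj(I−A) = Cᵀ =
  [ 0.6375   0.1900   0.0750]
  [ 0.0850   0.6450   0.0100]
  [ 0.2825   0.2300   0.5800]
(I − A)⁻¹ = adj(I−A) / det(I−A) ≈
  [   1.3717     0.4088     0.1614]
  [   0.1829     1.3878     0.0215]
  [   0.6079     0.4949     1.2480]
First solve x = (I − A)⁻¹ d = adj(I−A)·d / det(I−A); in particular x_1 = (0.6375·480 + 0.1900·580 + 0.0750·540) / 0.46475 = 456.70 / 0.46475 ≈ 982.67886.
Intermediate flow from 2 to 1: z_21 = a_21 · x_1 = 0.10 × 456.70 / 0.46475 = 45.67 / 0.46475 ≈ 98.268.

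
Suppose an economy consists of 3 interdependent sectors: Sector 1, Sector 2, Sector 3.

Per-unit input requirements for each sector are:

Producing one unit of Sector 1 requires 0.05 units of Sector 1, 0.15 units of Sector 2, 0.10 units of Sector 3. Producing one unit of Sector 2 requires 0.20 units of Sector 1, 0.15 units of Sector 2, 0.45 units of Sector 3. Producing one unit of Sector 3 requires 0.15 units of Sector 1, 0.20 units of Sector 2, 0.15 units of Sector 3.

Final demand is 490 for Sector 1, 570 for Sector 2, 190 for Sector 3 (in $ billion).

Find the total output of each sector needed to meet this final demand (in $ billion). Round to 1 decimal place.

I − A =
  [   0.95    -0.20    -0.15]
  [  -0.15     0.85    -0.20]
  [  -0.10    -0.45     0.85]
Cofactors of I−A, C_ij = (−1)^(i+j)·(minor ij) (rows/columns in the sector order above):
  C_11 = (0.85)(0.85) − (-0.20)(-0.45) = 0.6325
  C_12 = −[(-0.15)(0.85) − (-0.20)(-0.10)] = 0.1475
  C_13 = (-0.15)(-0.45) − (0.85)(-0.10) = 0.1525
  C_21 = −[(-0.20)(0.85) − (-0.15)(-0.45)] = 0.2375
  C_22 = (0.95)(0.85) − (-0.15)(-0.10) = 0.7925
  C_23 = −[(0.95)(-0.45) − (-0.20)(-0.10)] = 0.4475
  C_31 = (-0.20)(-0.20) − (-0.15)(0.85) = 0.1675
  C_32 = −[(0.95)(-0.20) − (-0.15)(-0.15)] = 0.2125
  C_33 = (0.95)(0.85) − (-0.20)(-0.15) = 0.7775
det(I−A) = Σ_j (I−A)_1j·C_1j = (0.95)(0.6325) + (-0.20)(0.1475) + (-0.15)(0.1525) = 0.5485
adj(I−A) = Cᵀ =
  [ 0.6325   0.2375   0.1675]
  [ 0.1475   0.7925   0.2125]
  [ 0.1525   0.4475   0.7775]
(I − A)⁻¹ = adj(I−A) / det(I−A) ≈
  [   1.1531     0.4330     0.3054]
  [   0.2689     1.4448     0.3874]
  [   0.2780     0.8159     1.4175]
x = (I − A)⁻¹ d = adj(I−A)·d / det(I−A), with det(I−A) = 0.5485:
  x_1 = (0.6325·490 + 0.2375·570 + 0.1675·190) / 0.5485 = 477.125 / 0.5485 ≈ 869.9
  x_2 = (0.1475·490 + 0.7925·570 + 0.2125·190) / 0.5485 = 564.375 / 0.5485 ≈ 1028.9
  x_3 = (0.1525·490 + 0.4475·570 + 0.7775·190) / 0.5485 = 477.525 / 0.5485 ≈ 870.6

x_1 = 869.9, x_2 = 1028.9, x_3 = 870.6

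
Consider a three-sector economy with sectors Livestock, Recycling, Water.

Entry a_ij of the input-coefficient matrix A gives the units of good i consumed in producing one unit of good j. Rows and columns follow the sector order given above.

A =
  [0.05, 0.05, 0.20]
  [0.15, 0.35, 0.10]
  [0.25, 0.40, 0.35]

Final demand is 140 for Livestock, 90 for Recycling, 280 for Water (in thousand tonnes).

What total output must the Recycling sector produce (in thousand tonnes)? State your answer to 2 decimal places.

I − A =
  [   0.95    -0.05    -0.20]
  [  -0.15     0.65    -0.10]
  [  -0.25    -0.40     0.65]
Cofactors of I−A, C_ij = (−1)^(i+j)·(minor ij) (rows/columns in the sector order above):
  C_11 = (0.65)(0.65) − (-0.10)(-0.40) = 0.3825
  C_12 = −[(-0.15)(0.65) − (-0.10)(-0.25)] = 0.1225
  C_13 = (-0.15)(-0.40) − (0.65)(-0.25) = 0.2225
  C_21 = −[(-0.05)(0.65) − (-0.20)(-0.40)] = 0.1125
  C_22 = (0.95)(0.65) − (-0.20)(-0.25) = 0.5675
  C_23 = −[(0.95)(-0.40) − (-0.05)(-0.25)] = 0.3925
  C_31 = (-0.05)(-0.10) − (-0.20)(0.65) = 0.1350
  C_32 = −[(0.95)(-0.10) − (-0.20)(-0.15)] = 0.1250
  C_33 = (0.95)(0.65) − (-0.05)(-0.15) = 0.6100
det(I−A) = Σ_j (I−A)_1j·C_1j = (0.95)(0.3825) + (-0.05)(0.1225) + (-0.20)(0.2225) = 0.31275
adj(I−A) = Cᵀ =
  [ 0.3825   0.1125   0.1350]
  [ 0.1225   0.5675   0.1250]
  [ 0.2225   0.3925   0.6100]
(I − A)⁻¹ = adj(I−A) / det(I−A) ≈
  [   1.2230     0.3597     0.4317]
  [   0.3917     1.8145     0.3997]
  [   0.7114     1.2550     1.9504]
x = (I − A)⁻¹ d = adj(I−A)·d / det(I−A), with det(I−A) = 0.31275:
  x_1 = (0.3825·140 + 0.1125·90 + 0.1350·280) / 0.31275 = 101.475 / 0.31275 ≈ 324.46
  x_2 = (0.1225·140 + 0.5675·90 + 0.1250·280) / 0.31275 = 103.225 / 0.31275 ≈ 330.06
  x_3 = (0.2225·140 + 0.3925·90 + 0.6100·280) / 0.31275 = 237.275 / 0.31275 ≈ 758.67

x_2 = 330.06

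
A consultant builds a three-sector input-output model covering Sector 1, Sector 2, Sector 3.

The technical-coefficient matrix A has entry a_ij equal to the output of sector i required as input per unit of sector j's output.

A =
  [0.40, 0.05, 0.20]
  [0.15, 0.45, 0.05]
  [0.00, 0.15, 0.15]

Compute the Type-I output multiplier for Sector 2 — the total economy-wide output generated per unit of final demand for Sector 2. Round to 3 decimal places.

m_2 = 2.537

I − A =
  [   0.60    -0.05    -0.20]
  [  -0.15     0.55    -0.05]
  [   0.00    -0.15     0.85]
Cofactors of I−A, C_ij = (−1)^(i+j)·(minor ij) (rows/columns in the sector order above):
  C_11 = (0.55)(0.85) − (-0.05)(-0.15) = 0.4600
  C_12 = −[(-0.15)(0.85) − (-0.05)(0.00)] = 0.1275
  C_13 = (-0.15)(-0.15) − (0.55)(0.00) = 0.0225
  C_21 = −[(-0.05)(0.85) − (-0.20)(-0.15)] = 0.0725
  C_22 = (0.60)(0.85) − (-0.20)(0.00) = 0.5100
  C_23 = −[(0.60)(-0.15) − (-0.05)(0.00)] = 0.0900
  C_31 = (-0.05)(-0.05) − (-0.20)(0.55) = 0.1125
  C_32 = −[(0.60)(-0.05) − (-0.20)(-0.15)] = 0.0600
  C_33 = (0.60)(0.55) − (-0.05)(-0.15) = 0.3225
det(I−A) = Σ_j (I−A)_1j·C_1j = (0.60)(0.4600) + (-0.05)(0.1275) + (-0.20)(0.0225) = 0.265125
adj(I−A) = Cᵀ =
  [ 0.4600   0.0725   0.1125]
  [ 0.1275   0.5100   0.0600]
  [ 0.0225   0.0900   0.3225]
(I − A)⁻¹ = adj(I−A) / det(I−A) ≈
  [   1.7350     0.2735     0.4243]
  [   0.4809     1.9236     0.2263]
  [   0.0849     0.3395     1.2164]
The output multiplier for sector j is the column-j sum of the Leontief inverse (I − A)⁻¹ = adj(I−A) / det(I−A).
Column 2 of adj(I−A): (0.0725, 0.5100, 0.0900); det(I−A) = 0.265125.
m_2 = (0.0725 + 0.5100 + 0.0900) / 0.265125 = 0.6725 / 0.265125 ≈ 2.537.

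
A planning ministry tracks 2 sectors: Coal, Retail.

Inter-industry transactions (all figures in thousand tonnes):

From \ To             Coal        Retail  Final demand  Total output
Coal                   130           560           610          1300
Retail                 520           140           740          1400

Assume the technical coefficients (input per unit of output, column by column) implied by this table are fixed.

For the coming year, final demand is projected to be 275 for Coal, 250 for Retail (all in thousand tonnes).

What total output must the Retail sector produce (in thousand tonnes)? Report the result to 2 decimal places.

x_2 = 515.38

Technical coefficients a_ij = z_ij / X_j:
  a_11 = 130/1300 = 0.10, a_21 = 520/1300 = 0.40
  a_12 = 560/1400 = 0.40, a_22 = 140/1400 = 0.10
I − A =
  [   0.90    -0.40]
  [  -0.40     0.90]
det(I−A) = (0.90)(0.90) − (-0.40)(-0.40) = 0.6500
adj(I−A) = [[0.90, 0.40], [0.40, 0.90]]
(I − A)⁻¹ = adj(I−A) / det(I−A) ≈
  [   1.3846     0.6154]
  [   0.6154     1.3846]
x = (I − A)⁻¹ d = adj(I−A)·d / det(I−A), with det(I−A) = 0.6500:
  x_1 = (0.90·275 + 0.40·250) / 0.6500 = 347.50 / 0.6500 ≈ 534.62
  x_2 = (0.40·275 + 0.90·250) / 0.6500 = 335.00 / 0.6500 ≈ 515.38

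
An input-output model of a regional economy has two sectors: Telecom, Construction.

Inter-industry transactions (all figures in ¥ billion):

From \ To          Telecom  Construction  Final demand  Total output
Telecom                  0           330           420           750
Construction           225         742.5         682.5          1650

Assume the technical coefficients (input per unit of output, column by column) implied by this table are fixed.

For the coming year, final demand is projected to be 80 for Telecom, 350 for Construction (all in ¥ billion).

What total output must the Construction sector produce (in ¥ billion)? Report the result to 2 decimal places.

Technical coefficients a_ij = z_ij / X_j:
  a_11 = 0/750 = 0.00, a_21 = 225/750 = 0.30
  a_12 = 330/1650 = 0.20, a_22 = 742.5/1650 = 0.45
I − A =
  [   1.00    -0.20]
  [  -0.30     0.55]
det(I−A) = (1.00)(0.55) − (-0.20)(-0.30) = 0.4900
adj(I−A) = [[0.55, 0.20], [0.30, 1.00]]
(I − A)⁻¹ = adj(I−A) / det(I−A) ≈
  [   1.1224     0.4082]
  [   0.6122     2.0408]
x = (I − A)⁻¹ d = adj(I−A)·d / det(I−A), with det(I−A) = 0.4900:
  x_1 = (0.55·80 + 0.20·350) / 0.4900 = 114.00 / 0.4900 ≈ 232.65
  x_2 = (0.30·80 + 1.00·350) / 0.4900 = 374.00 / 0.4900 ≈ 763.27

x_2 = 763.27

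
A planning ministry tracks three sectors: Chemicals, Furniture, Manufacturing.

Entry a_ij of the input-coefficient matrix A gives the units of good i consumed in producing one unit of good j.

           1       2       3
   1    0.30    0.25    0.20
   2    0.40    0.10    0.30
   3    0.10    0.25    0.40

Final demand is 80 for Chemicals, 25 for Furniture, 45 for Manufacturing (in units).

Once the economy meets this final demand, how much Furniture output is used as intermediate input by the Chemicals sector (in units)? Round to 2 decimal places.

z_21 = 97.59

I − A =
  [   0.70    -0.25    -0.20]
  [  -0.40     0.90    -0.30]
  [  -0.10    -0.25     0.60]
Cofactors of I−A, C_ij = (−1)^(i+j)·(minor ij) (rows/columns in the sector order above):
  C_11 = (0.90)(0.60) − (-0.30)(-0.25) = 0.4650
  C_12 = −[(-0.40)(0.60) − (-0.30)(-0.10)] = 0.2700
  C_13 = (-0.40)(-0.25) − (0.90)(-0.10) = 0.1900
  C_21 = −[(-0.25)(0.60) − (-0.20)(-0.25)] = 0.2000
  C_22 = (0.70)(0.60) − (-0.20)(-0.10) = 0.4000
  C_23 = −[(0.70)(-0.25) − (-0.25)(-0.10)] = 0.2000
  C_31 = (-0.25)(-0.30) − (-0.20)(0.90) = 0.2550
  C_32 = −[(0.70)(-0.30) − (-0.20)(-0.40)] = 0.2900
  C_33 = (0.70)(0.90) − (-0.25)(-0.40) = 0.5300
det(I−A) = Σ_j (I−A)_1j·C_1j = (0.70)(0.4650) + (-0.25)(0.2700) + (-0.20)(0.1900) = 0.2200
adj(I−A) = Cᵀ =
  [ 0.4650   0.2000   0.2550]
  [ 0.2700   0.4000   0.2900]
  [ 0.1900   0.2000   0.5300]
(I − A)⁻¹ = adj(I−A) / det(I−A) ≈
  [   2.1136     0.9091     1.1591]
  [   1.2273     1.8182     1.3182]
  [   0.8636     0.9091     2.4091]
First solve x = (I − A)⁻¹ d = adj(I−A)·d / det(I−A); in particular x_1 = (0.4650·80 + 0.2000·25 + 0.2550·45) / 0.2200 = 53.675 / 0.2200 ≈ 243.9773.
Intermediate flow from 2 to 1: z_21 = a_21 · x_1 = 0.40 × 53.675 / 0.2200 = 21.47 / 0.2200 ≈ 97.59.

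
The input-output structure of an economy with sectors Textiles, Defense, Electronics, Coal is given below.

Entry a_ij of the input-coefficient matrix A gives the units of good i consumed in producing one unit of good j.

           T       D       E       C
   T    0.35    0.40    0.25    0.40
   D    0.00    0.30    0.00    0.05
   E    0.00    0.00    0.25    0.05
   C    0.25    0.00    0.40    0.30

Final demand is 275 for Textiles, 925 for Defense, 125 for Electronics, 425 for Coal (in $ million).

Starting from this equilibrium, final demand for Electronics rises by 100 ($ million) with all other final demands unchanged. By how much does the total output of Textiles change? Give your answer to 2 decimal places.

I − A =
  [   0.65    -0.40    -0.25    -0.40]
  [   0.00     0.70     0.00    -0.05]
  [   0.00     0.00     0.75    -0.05]
  [  -0.25     0.00    -0.40     0.70]
Compute the cofactors C_ij = (−1)^(i+j)·(3×3 minor ij) of I−A; the adjugate is their transpose:
adj(I−A) = Cᵀ =
  [ 0.353500   0.202000   0.242500   0.233750]
  [ 0.009375   0.250125   0.016125   0.024375]
  [ 0.008750   0.005000   0.243500   0.022750]
  [ 0.131250   0.075000   0.225750   0.341250]
det(I−A) = Σ_j (I−A)_1j·C_1j = (0.65)(0.353500) + (-0.40)(0.009375) + (-0.25)(0.008750) + (-0.40)(0.131250) = 0.1713375
(I − A)⁻¹ = adj(I−A) / det(I−A) ≈
  [   2.0632     1.1790     1.4153     1.3643]
  [   0.0547     1.4598     0.0941     0.1423]
  [   0.0511     0.0292     1.4212     0.1328]
  [   0.7660     0.4377     1.3176     1.9917]
Δx = (I − A)⁻¹ Δd with Δd having +100 in the Electronics component and 0 elsewhere.
So Δx_T = L_TE · (+100), where L_TE = adj(I−A)_TE / det(I−A) = 0.242500 / 0.1713375.
Δx_T = 0.242500 × (+100) / 0.1713375 = 24.25 / 0.1713375 ≈ 141.53.

Δx_T = 141.53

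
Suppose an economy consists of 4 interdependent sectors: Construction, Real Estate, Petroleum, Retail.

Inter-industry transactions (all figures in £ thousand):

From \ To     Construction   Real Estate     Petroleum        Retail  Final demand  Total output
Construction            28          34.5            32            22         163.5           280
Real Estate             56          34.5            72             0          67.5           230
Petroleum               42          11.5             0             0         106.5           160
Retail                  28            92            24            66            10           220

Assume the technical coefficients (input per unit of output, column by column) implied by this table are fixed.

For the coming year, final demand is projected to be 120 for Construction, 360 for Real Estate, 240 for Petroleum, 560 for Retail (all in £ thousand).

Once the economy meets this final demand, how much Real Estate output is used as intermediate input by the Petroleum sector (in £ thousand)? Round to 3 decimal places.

z_23 = 156.733

Technical coefficients a_ij = z_ij / X_j:
  a_11 = 28/280 = 0.10, a_21 = 56/280 = 0.20, a_31 = 42/280 = 0.15, a_41 = 28/280 = 0.10
  a_12 = 34.5/230 = 0.15, a_22 = 34.5/230 = 0.15, a_32 = 11.5/230 = 0.05, a_42 = 92/230 = 0.40
  a_13 = 32/160 = 0.20, a_23 = 72/160 = 0.45, a_33 = 0/160 = 0.00, a_43 = 24/160 = 0.15
  a_14 = 22/220 = 0.10, a_24 = 0/220 = 0.00, a_34 = 0/220 = 0.00, a_44 = 66/220 = 0.30
I − A =
  [   0.90    -0.15    -0.20    -0.10]
  [  -0.20     0.85    -0.45     0.00]
  [  -0.15    -0.05     1.00     0.00]
  [  -0.10    -0.40    -0.15     0.70]
Compute the cofactors C_ij = (−1)^(i+j)·(3×3 minor ij) of I−A; the adjugate is their transpose:
adj(I−A) = Cᵀ =
  [ 0.579250   0.152750   0.197000   0.082750]
  [ 0.187250   0.596750   0.310000   0.026750]
  [ 0.096250   0.052750   0.498000   0.013750]
  [ 0.210375   0.374125   0.312000   0.677125]
det(I−A) = Σ_j (I−A)_1j·C_1j = (0.90)(0.579250) + (-0.15)(0.187250) + (-0.20)(0.096250) + (-0.10)(0.210375) = 0.45295
(I − A)⁻¹ = adj(I−A) / det(I−A) ≈
  [   1.2788     0.3372     0.4349     0.1827]
  [   0.4134     1.3175     0.6844     0.0591]
  [   0.2125     0.1165     1.0995     0.0304]
  [   0.4645     0.8260     0.6888     1.4949]
First solve x = (I − A)⁻¹ d = adj(I−A)·d / det(I−A); in particular x_3 = (0.096250·120 + 0.052750·360 + 0.498000·240 + 0.013750·560) / 0.45295 = 157.76 / 0.45295 ≈ 348.29451.
Intermediate flow from 2 to 3: z_23 = a_23 · x_3 = 0.45 × 157.76 / 0.45295 = 70.992 / 0.45295 ≈ 156.733.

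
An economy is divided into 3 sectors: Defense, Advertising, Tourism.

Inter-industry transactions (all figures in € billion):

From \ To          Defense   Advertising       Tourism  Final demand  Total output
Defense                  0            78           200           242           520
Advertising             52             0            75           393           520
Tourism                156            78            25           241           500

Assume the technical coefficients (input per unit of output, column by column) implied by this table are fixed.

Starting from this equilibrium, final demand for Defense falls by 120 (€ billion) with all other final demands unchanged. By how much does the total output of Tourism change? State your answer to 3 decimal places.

Technical coefficients a_ij = z_ij / X_j:
  a_11 = 0/520 = 0.00, a_21 = 52/520 = 0.10, a_31 = 156/520 = 0.30
  a_12 = 78/520 = 0.15, a_22 = 0/520 = 0.00, a_32 = 78/520 = 0.15
  a_13 = 200/500 = 0.40, a_23 = 75/500 = 0.15, a_33 = 25/500 = 0.05
I − A =
  [   1.00    -0.15    -0.40]
  [  -0.10     1.00    -0.15]
  [  -0.30    -0.15     0.95]
Cofactors of I−A, C_ij = (−1)^(i+j)·(minor ij) (rows/columns in the sector order above):
  C_11 = (1.00)(0.95) − (-0.15)(-0.15) = 0.9275
  C_12 = −[(-0.10)(0.95) − (-0.15)(-0.30)] = 0.1400
  C_13 = (-0.10)(-0.15) − (1.00)(-0.30) = 0.3150
  C_21 = −[(-0.15)(0.95) − (-0.40)(-0.15)] = 0.2025
  C_22 = (1.00)(0.95) − (-0.40)(-0.30) = 0.8300
  C_23 = −[(1.00)(-0.15) − (-0.15)(-0.30)] = 0.1950
  C_31 = (-0.15)(-0.15) − (-0.40)(1.00) = 0.4225
  C_32 = −[(1.00)(-0.15) − (-0.40)(-0.10)] = 0.1900
  C_33 = (1.00)(1.00) − (-0.15)(-0.10) = 0.9850
det(I−A) = Σ_j (I−A)_1j·C_1j = (1.00)(0.9275) + (-0.15)(0.1400) + (-0.40)(0.3150) = 0.7805
adj(I−A) = Cᵀ =
  [ 0.9275   0.2025   0.4225]
  [ 0.1400   0.8300   0.1900]
  [ 0.3150   0.1950   0.9850]
(I − A)⁻¹ = adj(I−A) / det(I−A) ≈
  [   1.1883     0.2594     0.5413]
  [   0.1794     1.0634     0.2434]
  [   0.4036     0.2498     1.2620]
Δx = (I − A)⁻¹ Δd with Δd having -120 in the Defense component and 0 elsewhere.
So Δx_3 = L_31 · (-120), where L_31 = adj(I−A)_31 / det(I−A) = 0.3150 / 0.7805.
Δx_3 = 0.3150 × (-120) / 0.7805 = -37.80 / 0.7805 ≈ -48.430.

Δx_3 = -48.430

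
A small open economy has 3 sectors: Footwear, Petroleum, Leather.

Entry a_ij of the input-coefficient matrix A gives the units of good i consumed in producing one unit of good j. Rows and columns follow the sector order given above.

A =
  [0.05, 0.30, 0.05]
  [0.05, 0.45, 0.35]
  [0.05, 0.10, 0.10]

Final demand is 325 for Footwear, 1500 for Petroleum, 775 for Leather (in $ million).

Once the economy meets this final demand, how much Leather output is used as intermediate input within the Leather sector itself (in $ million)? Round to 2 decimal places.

I − A =
  [   0.95    -0.30    -0.05]
  [  -0.05     0.55    -0.35]
  [  -0.05    -0.10     0.90]
Cofactors of I−A, C_ij = (−1)^(i+j)·(minor ij) (rows/columns in the sector order above):
  C_11 = (0.55)(0.90) − (-0.35)(-0.10) = 0.4600
  C_12 = −[(-0.05)(0.90) − (-0.35)(-0.05)] = 0.0625
  C_13 = (-0.05)(-0.10) − (0.55)(-0.05) = 0.0325
  C_21 = −[(-0.30)(0.90) − (-0.05)(-0.10)] = 0.2750
  C_22 = (0.95)(0.90) − (-0.05)(-0.05) = 0.8525
  C_23 = −[(0.95)(-0.10) − (-0.30)(-0.05)] = 0.1100
  C_31 = (-0.30)(-0.35) − (-0.05)(0.55) = 0.1325
  C_32 = −[(0.95)(-0.35) − (-0.05)(-0.05)] = 0.3350
  C_33 = (0.95)(0.55) − (-0.30)(-0.05) = 0.5075
det(I−A) = Σ_j (I−A)_1j·C_1j = (0.95)(0.4600) + (-0.30)(0.0625) + (-0.05)(0.0325) = 0.416625
adj(I−A) = Cᵀ =
  [ 0.4600   0.2750   0.1325]
  [ 0.0625   0.8525   0.3350]
  [ 0.0325   0.1100   0.5075]
(I − A)⁻¹ = adj(I−A) / det(I−A) ≈
  [   1.1041     0.6601     0.3180]
  [   0.1500     2.0462     0.8041]
  [   0.0780     0.2640     1.2181]
First solve x = (I − A)⁻¹ d = adj(I−A)·d / det(I−A); in particular x_3 = (0.0325·325 + 0.1100·1500 + 0.5075·775) / 0.416625 = 568.875 / 0.416625 ≈ 1365.4365.
Intermediate flow from 3 to 3: z_33 = a_33 · x_3 = 0.10 × 568.875 / 0.416625 = 56.8875 / 0.416625 ≈ 136.54.

z_33 = 136.54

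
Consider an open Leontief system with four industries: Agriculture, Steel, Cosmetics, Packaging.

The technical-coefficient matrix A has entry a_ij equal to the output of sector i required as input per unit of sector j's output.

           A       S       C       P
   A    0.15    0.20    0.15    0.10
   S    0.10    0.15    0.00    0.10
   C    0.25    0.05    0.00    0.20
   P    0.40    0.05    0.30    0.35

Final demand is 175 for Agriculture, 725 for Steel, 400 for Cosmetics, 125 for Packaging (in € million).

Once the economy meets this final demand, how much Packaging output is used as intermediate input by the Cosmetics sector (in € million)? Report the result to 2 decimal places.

I − A =
  [   0.85    -0.20    -0.15    -0.10]
  [  -0.10     0.85     0.00    -0.10]
  [  -0.25    -0.05     1.00    -0.20]
  [  -0.40    -0.05    -0.30     0.65]
Compute the cofactors C_ij = (−1)^(i+j)·(3×3 minor ij) of I−A; the adjugate is their transpose:
adj(I−A) = Cᵀ =
  [ 0.495000   0.130875   0.113625   0.131250]
  [ 0.106500   0.417625   0.044250   0.094250]
  [ 0.211125   0.083875   0.409875   0.171500]
  [ 0.410250   0.151375   0.262500   0.669875]
det(I−A) = Σ_j (I−A)_1j·C_1j = (0.85)(0.495000) + (-0.20)(0.106500) + (-0.15)(0.211125) + (-0.10)(0.410250) = 0.32675625
(I − A)⁻¹ = adj(I−A) / det(I−A) ≈
  [   1.5149     0.4005     0.3477     0.4017]
  [   0.3259     1.2781     0.1354     0.2884]
  [   0.6461     0.2567     1.2544     0.5249]
  [   1.2555     0.4633     0.8034     2.0501]
First solve x = (I − A)⁻¹ d = adj(I−A)·d / det(I−A); in particular x_C = (0.211125·175 + 0.083875·725 + 0.409875·400 + 0.171500·125) / 0.32675625 = 283.14375 / 0.32675625 ≈ 866.5289.
Intermediate flow from P to C: z_PC = a_PC · x_C = 0.30 × 283.14375 / 0.32675625 = 84.943125 / 0.32675625 ≈ 259.96.

z_PC = 259.96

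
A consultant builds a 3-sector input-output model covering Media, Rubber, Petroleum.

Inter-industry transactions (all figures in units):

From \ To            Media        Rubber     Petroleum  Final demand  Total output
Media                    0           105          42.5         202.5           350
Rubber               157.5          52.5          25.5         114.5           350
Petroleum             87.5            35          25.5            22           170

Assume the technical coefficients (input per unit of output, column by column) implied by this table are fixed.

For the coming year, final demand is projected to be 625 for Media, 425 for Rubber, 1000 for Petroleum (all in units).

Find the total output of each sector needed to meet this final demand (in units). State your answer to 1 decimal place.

Technical coefficients a_ij = z_ij / X_j:
  a_MM = 0/350 = 0.00, a_RM = 157.5/350 = 0.45, a_PM = 87.5/350 = 0.25
  a_MR = 105/350 = 0.30, a_RR = 52.5/350 = 0.15, a_PR = 35/350 = 0.10
  a_MP = 42.5/170 = 0.25, a_RP = 25.5/170 = 0.15, a_PP = 25.5/170 = 0.15
I − A =
  [   1.00    -0.30    -0.25]
  [  -0.45     0.85    -0.15]
  [  -0.25    -0.10     0.85]
Cofactors of I−A, C_ij = (−1)^(i+j)·(minor ij) (rows/columns in the sector order above):
  C_11 = (0.85)(0.85) − (-0.15)(-0.10) = 0.7075
  C_12 = −[(-0.45)(0.85) − (-0.15)(-0.25)] = 0.4200
  C_13 = (-0.45)(-0.10) − (0.85)(-0.25) = 0.2575
  C_21 = −[(-0.30)(0.85) − (-0.25)(-0.10)] = 0.2800
  C_22 = (1.00)(0.85) − (-0.25)(-0.25) = 0.7875
  C_23 = −[(1.00)(-0.10) − (-0.30)(-0.25)] = 0.1750
  C_31 = (-0.30)(-0.15) − (-0.25)(0.85) = 0.2575
  C_32 = −[(1.00)(-0.15) − (-0.25)(-0.45)] = 0.2625
  C_33 = (1.00)(0.85) − (-0.30)(-0.45) = 0.7150
det(I−A) = Σ_j (I−A)_1j·C_1j = (1.00)(0.7075) + (-0.30)(0.4200) + (-0.25)(0.2575) = 0.517125
adj(I−A) = Cᵀ =
  [ 0.7075   0.2800   0.2575]
  [ 0.4200   0.7875   0.2625]
  [ 0.2575   0.1750   0.7150]
(I − A)⁻¹ = adj(I−A) / det(I−A) ≈
  [   1.3681     0.5415     0.4979]
  [   0.8122     1.5228     0.5076]
  [   0.4979     0.3384     1.3826]
x = (I − A)⁻¹ d = adj(I−A)·d / det(I−A), with det(I−A) = 0.517125:
  x_M = (0.7075·625 + 0.2800·425 + 0.2575·1000) / 0.517125 = 818.6875 / 0.517125 ≈ 1583.2
  x_R = (0.4200·625 + 0.7875·425 + 0.2625·1000) / 0.517125 = 859.6875 / 0.517125 ≈ 1662.4
  x_P = (0.2575·625 + 0.1750·425 + 0.7150·1000) / 0.517125 = 950.3125 / 0.517125 ≈ 1837.7

x_M = 1583.2, x_R = 1662.4, x_P = 1837.7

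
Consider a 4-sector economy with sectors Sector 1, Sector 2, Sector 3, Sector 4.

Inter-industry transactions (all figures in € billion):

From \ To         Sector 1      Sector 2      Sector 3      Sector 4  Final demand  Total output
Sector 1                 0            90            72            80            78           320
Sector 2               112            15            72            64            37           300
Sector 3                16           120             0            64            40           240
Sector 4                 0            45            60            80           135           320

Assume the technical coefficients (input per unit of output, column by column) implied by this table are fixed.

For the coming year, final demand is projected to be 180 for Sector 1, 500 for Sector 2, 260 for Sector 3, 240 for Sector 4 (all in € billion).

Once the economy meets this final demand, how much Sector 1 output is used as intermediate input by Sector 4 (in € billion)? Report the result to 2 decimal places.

Technical coefficients a_ij = z_ij / X_j:
  a_11 = 0/320 = 0.00, a_21 = 112/320 = 0.35, a_31 = 16/320 = 0.05, a_41 = 0/320 = 0.00
  a_12 = 90/300 = 0.30, a_22 = 15/300 = 0.05, a_32 = 120/300 = 0.40, a_42 = 45/300 = 0.15
  a_13 = 72/240 = 0.30, a_23 = 72/240 = 0.30, a_33 = 0/240 = 0.00, a_43 = 60/240 = 0.25
  a_14 = 80/320 = 0.25, a_24 = 64/320 = 0.20, a_34 = 64/320 = 0.20, a_44 = 80/320 = 0.25
I − A =
  [   1.00    -0.30    -0.30    -0.25]
  [  -0.35     0.95    -0.30    -0.20]
  [  -0.05    -0.40     1.00    -0.20]
  [   0.00    -0.15    -0.25     0.75]
Compute the cofactors C_ij = (−1)^(i+j)·(3×3 minor ij) of I−A; the adjugate is their transpose:
adj(I−A) = Cᵀ =
  [ 0.516000   0.371500   0.357875   0.366500]
  [ 0.258750   0.685625   0.375625   0.369250]
  [ 0.149625   0.343125   0.590625   0.298875]
  [ 0.101625   0.251500   0.272000   0.664250]
det(I−A) = Σ_j (I−A)_1j·C_1j = (1.00)(0.516000) + (-0.30)(0.258750) + (-0.30)(0.149625) + (-0.25)(0.101625) = 0.36808125
(I − A)⁻¹ = adj(I−A) / det(I−A) ≈
  [   1.4019     1.0093     0.9723     0.9957]
  [   0.7030     1.8627     1.0205     1.0032]
  [   0.4065     0.9322     1.6046     0.8120]
  [   0.2761     0.6833     0.7390     1.8046]
First solve x = (I − A)⁻¹ d = adj(I−A)·d / det(I−A); in particular x_4 = (0.101625·180 + 0.251500·500 + 0.272000·260 + 0.664250·240) / 0.36808125 = 374.1825 / 0.36808125 ≈ 1016.5758.
Intermediate flow from 1 to 4: z_14 = a_14 · x_4 = 0.25 × 374.1825 / 0.36808125 = 93.545625 / 0.36808125 ≈ 254.14.

z_14 = 254.14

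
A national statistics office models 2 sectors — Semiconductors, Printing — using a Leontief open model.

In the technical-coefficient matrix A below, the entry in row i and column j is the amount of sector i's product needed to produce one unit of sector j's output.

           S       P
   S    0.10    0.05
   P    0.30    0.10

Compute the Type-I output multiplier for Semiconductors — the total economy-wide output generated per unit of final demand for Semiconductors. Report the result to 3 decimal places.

I − A =
  [   0.90    -0.05]
  [  -0.30     0.90]
det(I−A) = (0.90)(0.90) − (-0.05)(-0.30) = 0.7950
adj(I−A) = [[0.90, 0.05], [0.30, 0.90]]
(I − A)⁻¹ = adj(I−A) / det(I−A) ≈
  [   1.1321     0.0629]
  [   0.3774     1.1321]
The output multiplier for sector j is the column-j sum of the Leontief inverse (I − A)⁻¹ = adj(I−A) / det(I−A).
Column S of adj(I−A): (0.90, 0.30); det(I−A) = 0.7950.
m_S = (0.90 + 0.30) / 0.7950 = 1.20 / 0.7950 ≈ 1.509.

m_S = 1.509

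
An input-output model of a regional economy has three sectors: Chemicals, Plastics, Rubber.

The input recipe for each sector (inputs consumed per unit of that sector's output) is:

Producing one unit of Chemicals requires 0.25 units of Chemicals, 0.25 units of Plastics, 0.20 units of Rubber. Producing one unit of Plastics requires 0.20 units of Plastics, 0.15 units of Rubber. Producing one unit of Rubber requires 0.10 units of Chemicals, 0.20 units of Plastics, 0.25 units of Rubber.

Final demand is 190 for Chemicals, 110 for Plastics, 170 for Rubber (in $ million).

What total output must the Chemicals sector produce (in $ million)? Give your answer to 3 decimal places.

I − A =
  [   0.75     0.00    -0.10]
  [  -0.25     0.80    -0.20]
  [  -0.20    -0.15     0.75]
Cofactors of I−A, C_ij = (−1)^(i+j)·(minor ij) (rows/columns in the sector order above):
  C_11 = (0.80)(0.75) − (-0.20)(-0.15) = 0.5700
  C_12 = −[(-0.25)(0.75) − (-0.20)(-0.20)] = 0.2275
  C_13 = (-0.25)(-0.15) − (0.80)(-0.20) = 0.1975
  C_21 = −[(0.00)(0.75) − (-0.10)(-0.15)] = 0.0150
  C_22 = (0.75)(0.75) − (-0.10)(-0.20) = 0.5425
  C_23 = −[(0.75)(-0.15) − (0.00)(-0.20)] = 0.1125
  C_31 = (0.00)(-0.20) − (-0.10)(0.80) = 0.0800
  C_32 = −[(0.75)(-0.20) − (-0.10)(-0.25)] = 0.1750
  C_33 = (0.75)(0.80) − (0.00)(-0.25) = 0.6000
det(I−A) = Σ_j (I−A)_1j·C_1j = (0.75)(0.5700) + (0.00)(0.2275) + (-0.10)(0.1975) = 0.40775
adj(I−A) = Cᵀ =
  [ 0.5700   0.0150   0.0800]
  [ 0.2275   0.5425   0.1750]
  [ 0.1975   0.1125   0.6000]
(I − A)⁻¹ = adj(I−A) / det(I−A) ≈
  [   1.3979     0.0368     0.1962]
  [   0.5579     1.3305     0.4292]
  [   0.4844     0.2759     1.4715]
x = (I − A)⁻¹ d = adj(I−A)·d / det(I−A), with det(I−A) = 0.40775:
  x_C = (0.5700·190 + 0.0150·110 + 0.0800·170) / 0.40775 = 123.55 / 0.40775 ≈ 303.004
  x_P = (0.2275·190 + 0.5425·110 + 0.1750·170) / 0.40775 = 132.65 / 0.40775 ≈ 325.322
  x_R = (0.1975·190 + 0.1125·110 + 0.6000·170) / 0.40775 = 151.90 / 0.40775 ≈ 372.532

x_C = 303.004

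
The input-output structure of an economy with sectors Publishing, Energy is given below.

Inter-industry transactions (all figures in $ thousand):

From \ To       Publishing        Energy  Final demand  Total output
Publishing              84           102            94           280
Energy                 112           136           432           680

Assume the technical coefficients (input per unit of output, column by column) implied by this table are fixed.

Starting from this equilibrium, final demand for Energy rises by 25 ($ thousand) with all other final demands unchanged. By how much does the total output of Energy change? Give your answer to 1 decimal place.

Δx_2 = 35.0

Technical coefficients a_ij = z_ij / X_j:
  a_11 = 84/280 = 0.30, a_21 = 112/280 = 0.40
  a_12 = 102/680 = 0.15, a_22 = 136/680 = 0.20
I − A =
  [   0.70    -0.15]
  [  -0.40     0.80]
det(I−A) = (0.70)(0.80) − (-0.15)(-0.40) = 0.5000
adj(I−A) = [[0.80, 0.15], [0.40, 0.70]]
(I − A)⁻¹ = adj(I−A) / det(I−A) ≈
  [   1.6000     0.3000]
  [   0.8000     1.4000]
Δx = (I − A)⁻¹ Δd with Δd having +25 in the Energy component and 0 elsewhere.
So Δx_2 = L_22 · (+25), where L_22 = adj(I−A)_22 / det(I−A) = 0.70 / 0.5000.
Δx_2 = 0.70 × (+25) / 0.5000 = 17.50 / 0.5000 = 35.0.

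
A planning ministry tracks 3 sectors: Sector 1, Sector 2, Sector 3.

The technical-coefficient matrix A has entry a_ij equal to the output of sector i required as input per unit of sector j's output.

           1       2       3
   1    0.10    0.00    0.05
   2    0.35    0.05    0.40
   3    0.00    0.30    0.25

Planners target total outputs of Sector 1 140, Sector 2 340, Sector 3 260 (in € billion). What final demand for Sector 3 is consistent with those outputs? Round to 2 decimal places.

d_3 = 93.00

I − A =
  [   0.90     0.00    -0.05]
  [  -0.35     0.95    -0.40]
  [   0.00    -0.30     0.75]
d = (I − A) x:
  d_1 = (+0.90)·140 + (+0.00)·340 + (-0.05)·260 = 113.00
  d_2 = (-0.35)·140 + (+0.95)·340 + (-0.40)·260 = 170.00
  d_3 = (+0.00)·140 + (-0.30)·340 + (+0.75)·260 = 93.00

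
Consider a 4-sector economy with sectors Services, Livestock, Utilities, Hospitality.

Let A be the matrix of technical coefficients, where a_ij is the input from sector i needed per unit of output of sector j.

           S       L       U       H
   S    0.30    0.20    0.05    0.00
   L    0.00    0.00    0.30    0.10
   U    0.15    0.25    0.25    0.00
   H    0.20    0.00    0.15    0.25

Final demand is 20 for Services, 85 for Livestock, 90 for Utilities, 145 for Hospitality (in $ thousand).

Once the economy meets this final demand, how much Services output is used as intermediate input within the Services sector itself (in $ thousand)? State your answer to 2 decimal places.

I − A =
  [   0.70    -0.20    -0.05     0.00]
  [   0.00     1.00    -0.30    -0.10]
  [  -0.15    -0.25     0.75     0.00]
  [  -0.20     0.00    -0.15     0.75]
Compute the cofactors C_ij = (−1)^(i+j)·(3×3 minor ij) of I−A; the adjugate is their transpose:
adj(I−A) = Cᵀ =
  [ 0.502500   0.121875   0.085500   0.016250]
  [ 0.051000   0.388125   0.169000   0.051750]
  [ 0.117500   0.153750   0.521000   0.020500]
  [ 0.157500   0.063250   0.127000   0.456000]
det(I−A) = Σ_j (I−A)_1j·C_1j = (0.70)(0.502500) + (-0.20)(0.051000) + (-0.05)(0.117500) + (0.00)(0.157500) = 0.335675
(I − A)⁻¹ = adj(I−A) / det(I−A) ≈
  [   1.4970     0.3631     0.2547     0.0484]
  [   0.1519     1.1563     0.5035     0.1542]
  [   0.3500     0.4580     1.5521     0.0611]
  [   0.4692     0.1884     0.3783     1.3585]
First solve x = (I − A)⁻¹ d = adj(I−A)·d / det(I−A); in particular x_S = (0.502500·20 + 0.121875·85 + 0.085500·90 + 0.016250·145) / 0.335675 = 30.460625 / 0.335675 ≈ 90.7444.
Intermediate flow from S to S: z_SS = a_SS · x_S = 0.30 × 30.460625 / 0.335675 = 9.1381875 / 0.335675 ≈ 27.22.

z_SS = 27.22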